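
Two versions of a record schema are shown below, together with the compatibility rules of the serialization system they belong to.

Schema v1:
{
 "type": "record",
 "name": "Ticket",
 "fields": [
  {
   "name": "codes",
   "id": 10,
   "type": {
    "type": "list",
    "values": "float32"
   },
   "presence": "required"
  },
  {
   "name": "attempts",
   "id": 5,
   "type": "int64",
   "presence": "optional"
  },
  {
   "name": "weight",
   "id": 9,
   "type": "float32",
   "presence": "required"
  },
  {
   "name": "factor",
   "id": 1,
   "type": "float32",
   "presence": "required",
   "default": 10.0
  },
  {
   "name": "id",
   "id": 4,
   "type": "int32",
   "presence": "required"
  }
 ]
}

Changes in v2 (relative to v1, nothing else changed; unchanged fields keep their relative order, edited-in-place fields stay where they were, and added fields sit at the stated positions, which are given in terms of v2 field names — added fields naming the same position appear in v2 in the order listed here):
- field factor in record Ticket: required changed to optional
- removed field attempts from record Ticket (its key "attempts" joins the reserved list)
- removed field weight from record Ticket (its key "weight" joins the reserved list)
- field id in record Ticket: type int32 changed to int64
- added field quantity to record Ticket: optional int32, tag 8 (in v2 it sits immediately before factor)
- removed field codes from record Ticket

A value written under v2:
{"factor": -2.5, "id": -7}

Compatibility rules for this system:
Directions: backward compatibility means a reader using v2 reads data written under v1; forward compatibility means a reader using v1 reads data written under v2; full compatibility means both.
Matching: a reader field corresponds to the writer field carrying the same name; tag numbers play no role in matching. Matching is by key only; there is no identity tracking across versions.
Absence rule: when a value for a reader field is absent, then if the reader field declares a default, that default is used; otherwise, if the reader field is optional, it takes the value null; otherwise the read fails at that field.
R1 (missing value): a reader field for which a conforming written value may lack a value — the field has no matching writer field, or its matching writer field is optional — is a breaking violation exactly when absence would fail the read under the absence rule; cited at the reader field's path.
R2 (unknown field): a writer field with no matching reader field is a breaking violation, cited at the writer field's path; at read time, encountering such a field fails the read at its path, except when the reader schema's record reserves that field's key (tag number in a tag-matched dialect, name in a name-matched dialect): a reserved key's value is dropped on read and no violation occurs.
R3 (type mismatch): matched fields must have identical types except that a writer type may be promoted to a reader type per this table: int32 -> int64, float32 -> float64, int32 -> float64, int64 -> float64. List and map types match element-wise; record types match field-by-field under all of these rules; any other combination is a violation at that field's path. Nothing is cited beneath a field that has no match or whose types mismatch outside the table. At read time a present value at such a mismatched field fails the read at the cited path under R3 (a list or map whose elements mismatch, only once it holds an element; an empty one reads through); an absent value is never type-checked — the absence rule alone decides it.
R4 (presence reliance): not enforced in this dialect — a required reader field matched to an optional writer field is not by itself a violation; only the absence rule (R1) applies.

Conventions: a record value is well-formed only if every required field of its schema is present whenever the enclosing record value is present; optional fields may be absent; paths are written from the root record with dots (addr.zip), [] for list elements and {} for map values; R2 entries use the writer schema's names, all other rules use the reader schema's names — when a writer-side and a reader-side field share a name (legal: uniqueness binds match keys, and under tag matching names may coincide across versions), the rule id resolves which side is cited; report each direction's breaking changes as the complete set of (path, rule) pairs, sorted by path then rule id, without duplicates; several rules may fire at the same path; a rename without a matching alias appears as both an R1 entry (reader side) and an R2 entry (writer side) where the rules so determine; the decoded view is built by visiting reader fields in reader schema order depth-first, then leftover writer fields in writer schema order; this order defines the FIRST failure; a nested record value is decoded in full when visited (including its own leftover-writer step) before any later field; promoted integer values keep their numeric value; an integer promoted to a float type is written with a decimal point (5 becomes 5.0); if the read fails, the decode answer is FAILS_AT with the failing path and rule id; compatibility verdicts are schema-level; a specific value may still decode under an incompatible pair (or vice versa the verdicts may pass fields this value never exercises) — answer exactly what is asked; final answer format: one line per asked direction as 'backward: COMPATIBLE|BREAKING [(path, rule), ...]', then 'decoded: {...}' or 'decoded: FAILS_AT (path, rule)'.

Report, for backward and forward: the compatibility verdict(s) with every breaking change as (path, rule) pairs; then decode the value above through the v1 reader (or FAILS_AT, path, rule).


backward: BREAKING [(codes, R2)]; forward: BREAKING [(codes, R1), (id, R3), (quantity, R2), (weight, R1)]; decoded: FAILS_AT (codes, R1)

the writer's type comes first in each Ticket pair
backward for Ticket (reader v2, writer v1):
  no writer field matches reader quantity
  factor: float32 -> float32, writer required; from factor
  id: int32 -> int64, writer required; from id
  leftover writer field: codes
  leftover writer field: attempts
  leftover writer field: weight
  R2 fires at codes
  => backward: BREAKING (1)
forward for Ticket (reader v1, writer v2):
  no writer field matches reader codes
  no writer field matches reader attempts
  no writer field matches reader weight
  factor: float32 -> float32, writer optional; from factor
  id: int64 -> int32, writer required; from id
  leftover writer field: quantity
  R1 fires at codes
  R3 fires at id
  R2 fires at quantity
  R1 fires at weight
  => forward: BREAKING (4)
decoding the Ticket value with the v1 reader:
  read fails at codes under R1 (no fill)
  => FAILS_AT (codes, R1)


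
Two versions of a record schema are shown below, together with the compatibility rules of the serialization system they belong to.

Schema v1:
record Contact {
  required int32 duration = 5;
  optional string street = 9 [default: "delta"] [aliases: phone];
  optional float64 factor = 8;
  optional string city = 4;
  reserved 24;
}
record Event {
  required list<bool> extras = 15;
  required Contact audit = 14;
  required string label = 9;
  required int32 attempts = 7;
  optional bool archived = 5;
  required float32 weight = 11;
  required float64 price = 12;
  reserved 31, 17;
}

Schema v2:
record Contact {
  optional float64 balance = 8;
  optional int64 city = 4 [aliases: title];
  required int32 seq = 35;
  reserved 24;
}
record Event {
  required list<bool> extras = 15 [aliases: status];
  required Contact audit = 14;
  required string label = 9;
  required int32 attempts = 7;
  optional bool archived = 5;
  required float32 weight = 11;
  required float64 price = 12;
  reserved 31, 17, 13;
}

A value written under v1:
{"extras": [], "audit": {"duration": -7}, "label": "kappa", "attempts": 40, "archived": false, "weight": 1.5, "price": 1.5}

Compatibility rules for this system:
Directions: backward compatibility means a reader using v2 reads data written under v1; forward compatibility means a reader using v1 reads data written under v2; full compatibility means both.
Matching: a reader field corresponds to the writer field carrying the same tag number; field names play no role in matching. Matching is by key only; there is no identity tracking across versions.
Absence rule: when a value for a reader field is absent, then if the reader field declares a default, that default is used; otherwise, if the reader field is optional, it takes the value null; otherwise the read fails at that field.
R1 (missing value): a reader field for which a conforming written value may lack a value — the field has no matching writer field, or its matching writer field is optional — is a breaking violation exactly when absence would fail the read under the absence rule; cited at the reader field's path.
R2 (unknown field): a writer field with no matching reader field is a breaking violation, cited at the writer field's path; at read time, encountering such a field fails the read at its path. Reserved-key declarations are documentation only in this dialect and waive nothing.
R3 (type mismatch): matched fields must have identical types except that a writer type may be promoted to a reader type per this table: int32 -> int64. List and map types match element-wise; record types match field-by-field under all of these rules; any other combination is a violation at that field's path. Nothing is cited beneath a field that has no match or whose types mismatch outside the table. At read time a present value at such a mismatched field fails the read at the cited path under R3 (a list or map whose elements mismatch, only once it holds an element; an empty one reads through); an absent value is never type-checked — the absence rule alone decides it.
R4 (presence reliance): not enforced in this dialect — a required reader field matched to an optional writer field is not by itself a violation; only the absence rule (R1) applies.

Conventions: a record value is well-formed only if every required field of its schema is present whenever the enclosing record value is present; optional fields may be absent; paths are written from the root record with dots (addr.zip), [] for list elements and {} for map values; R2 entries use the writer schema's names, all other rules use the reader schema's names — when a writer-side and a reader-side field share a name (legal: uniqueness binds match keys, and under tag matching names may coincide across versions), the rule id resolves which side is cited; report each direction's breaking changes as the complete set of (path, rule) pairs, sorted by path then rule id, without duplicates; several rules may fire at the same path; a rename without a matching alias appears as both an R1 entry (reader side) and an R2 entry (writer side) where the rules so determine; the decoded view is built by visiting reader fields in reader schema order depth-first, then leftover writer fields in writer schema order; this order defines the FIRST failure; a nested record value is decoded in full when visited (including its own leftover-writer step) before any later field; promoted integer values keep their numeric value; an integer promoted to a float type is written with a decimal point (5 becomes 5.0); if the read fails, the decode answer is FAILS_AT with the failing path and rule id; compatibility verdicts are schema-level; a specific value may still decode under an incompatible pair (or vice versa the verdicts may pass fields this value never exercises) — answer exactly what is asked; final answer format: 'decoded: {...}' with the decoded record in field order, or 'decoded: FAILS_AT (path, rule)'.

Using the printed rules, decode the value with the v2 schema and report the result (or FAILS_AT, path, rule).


decoded: FAILS_AT (audit.seq, R1)

the writer's type comes first in each Event pair
decode walk for Event under reader schema v2:
  extras := []
  audit.balance := null (absent, optional -> null)
  audit.city := null (absent, optional -> null)
  read fails at audit.seq under R1 (no fill)
  => FAILS_AT (audit.seq, R1)
checking off the Event differences that do not matter here:
  field city in record Contact: type string changed to int64 -> matters for Event compatibility verdicts, not for this value's decode
  removed field street from record Contact -> matters for Event compatibility verdicts, not for this value's decode
  renamed field factor to balance in record Contact -> triggers nothing under the printed rules; the Event answer is the same either way
  removed field duration from record Contact -> matters for Event compatibility verdicts, not for this value's decode


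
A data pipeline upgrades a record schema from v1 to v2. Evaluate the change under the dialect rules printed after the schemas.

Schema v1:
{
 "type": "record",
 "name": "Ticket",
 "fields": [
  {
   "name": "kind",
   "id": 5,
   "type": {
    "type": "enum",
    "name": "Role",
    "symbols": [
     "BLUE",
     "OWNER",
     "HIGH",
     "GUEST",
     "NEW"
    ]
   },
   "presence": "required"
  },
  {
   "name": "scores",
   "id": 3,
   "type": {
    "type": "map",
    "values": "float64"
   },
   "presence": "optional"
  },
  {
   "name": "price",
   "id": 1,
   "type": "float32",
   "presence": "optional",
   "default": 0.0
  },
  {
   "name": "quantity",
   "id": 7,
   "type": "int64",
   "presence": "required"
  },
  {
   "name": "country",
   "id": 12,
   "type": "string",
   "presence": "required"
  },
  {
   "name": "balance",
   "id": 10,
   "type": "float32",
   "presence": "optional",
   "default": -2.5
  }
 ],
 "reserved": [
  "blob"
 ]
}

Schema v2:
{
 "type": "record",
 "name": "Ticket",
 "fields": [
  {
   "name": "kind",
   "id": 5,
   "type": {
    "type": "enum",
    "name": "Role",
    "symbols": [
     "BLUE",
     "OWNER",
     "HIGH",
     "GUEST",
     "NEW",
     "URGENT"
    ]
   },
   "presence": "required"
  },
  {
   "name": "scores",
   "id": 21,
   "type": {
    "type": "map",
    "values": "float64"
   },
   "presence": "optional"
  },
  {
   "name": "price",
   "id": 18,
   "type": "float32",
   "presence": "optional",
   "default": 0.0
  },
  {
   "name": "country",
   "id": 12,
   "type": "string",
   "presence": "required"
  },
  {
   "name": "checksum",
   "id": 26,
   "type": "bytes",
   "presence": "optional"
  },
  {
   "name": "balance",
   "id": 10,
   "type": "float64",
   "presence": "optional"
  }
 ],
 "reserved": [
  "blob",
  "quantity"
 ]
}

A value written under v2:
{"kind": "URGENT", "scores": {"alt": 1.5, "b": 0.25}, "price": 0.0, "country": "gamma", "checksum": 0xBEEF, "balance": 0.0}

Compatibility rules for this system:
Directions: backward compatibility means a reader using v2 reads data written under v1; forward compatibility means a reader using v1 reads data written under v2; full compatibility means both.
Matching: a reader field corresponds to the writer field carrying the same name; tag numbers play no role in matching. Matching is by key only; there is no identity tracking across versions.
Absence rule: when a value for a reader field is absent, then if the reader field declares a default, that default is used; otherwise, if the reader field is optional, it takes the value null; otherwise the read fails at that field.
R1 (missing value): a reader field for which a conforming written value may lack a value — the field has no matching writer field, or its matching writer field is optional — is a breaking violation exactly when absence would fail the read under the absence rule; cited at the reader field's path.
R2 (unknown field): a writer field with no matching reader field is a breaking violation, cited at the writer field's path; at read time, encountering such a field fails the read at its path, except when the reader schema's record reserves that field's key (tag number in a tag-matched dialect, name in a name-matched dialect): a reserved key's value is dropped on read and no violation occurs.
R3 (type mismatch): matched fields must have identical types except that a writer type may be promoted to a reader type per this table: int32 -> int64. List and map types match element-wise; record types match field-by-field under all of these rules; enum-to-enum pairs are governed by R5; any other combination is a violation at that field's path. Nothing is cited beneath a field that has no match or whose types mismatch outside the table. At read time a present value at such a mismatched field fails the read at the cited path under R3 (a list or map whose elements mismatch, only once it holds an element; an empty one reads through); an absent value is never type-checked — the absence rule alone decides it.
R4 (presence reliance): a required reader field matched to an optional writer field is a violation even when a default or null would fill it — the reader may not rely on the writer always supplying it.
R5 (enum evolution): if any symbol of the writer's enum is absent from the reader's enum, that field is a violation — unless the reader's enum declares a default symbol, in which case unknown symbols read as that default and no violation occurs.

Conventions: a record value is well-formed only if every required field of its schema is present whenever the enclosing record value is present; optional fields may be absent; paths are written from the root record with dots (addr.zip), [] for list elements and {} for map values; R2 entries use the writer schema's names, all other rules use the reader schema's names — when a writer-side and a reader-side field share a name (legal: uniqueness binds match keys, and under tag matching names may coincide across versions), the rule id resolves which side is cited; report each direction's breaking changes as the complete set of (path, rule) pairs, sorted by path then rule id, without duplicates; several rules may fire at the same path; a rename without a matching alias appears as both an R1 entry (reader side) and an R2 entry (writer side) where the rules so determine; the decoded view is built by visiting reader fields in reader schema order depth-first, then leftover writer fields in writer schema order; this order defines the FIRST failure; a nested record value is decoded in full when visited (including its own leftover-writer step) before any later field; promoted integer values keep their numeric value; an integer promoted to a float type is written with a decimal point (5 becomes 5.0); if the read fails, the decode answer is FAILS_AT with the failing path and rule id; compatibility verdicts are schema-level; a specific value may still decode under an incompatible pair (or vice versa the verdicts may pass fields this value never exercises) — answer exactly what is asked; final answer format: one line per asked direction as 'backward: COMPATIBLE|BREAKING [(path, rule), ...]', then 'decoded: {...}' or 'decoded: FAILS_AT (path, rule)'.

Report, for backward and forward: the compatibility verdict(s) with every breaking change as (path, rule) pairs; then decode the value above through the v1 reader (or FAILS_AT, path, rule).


in Ticket below, arrows point writer -> reader
backward for Ticket (reader v2, writer v1):
  Role -> Role, writer required: kind aligns to kind
  map<string, float64> -> map<string, float64>, writer optional: scores aligns to scores
  float32 -> float32, writer optional: price aligns to price
  string -> string, writer required: country aligns to country
  checksum: no writer-side match
  float32 -> float64, writer optional: balance aligns to balance
  quantity (writer side), unknown to reader
  breaking: (balance, R3)
  backward on Ticket therefore BREAKING (1)
forward for Ticket (reader v1, writer v2):
  Role -> Role, writer required: kind aligns to kind
  map<string, float64> -> map<string, float64>, writer optional: scores aligns to scores
  float32 -> float32, writer optional: price aligns to price
  quantity: no writer-side match
  string -> string, writer required: country aligns to country
  float64 -> float32, writer optional: balance aligns to balance
  checksum (writer side), unknown to reader
  breaking: (balance, R3)
  breaking: (checksum, R2)
  breaking: (kind, R5)
  breaking: (quantity, R1)
  forward on Ticket therefore BREAKING (4)
decode walk for Ticket under reader schema v1:
  read fails at kind under R5
  => FAILS_AT (kind, R5)

backward: BREAKING [(balance, R3)]; forward: BREAKING [(balance, R3), (checksum, R2), (kind, R5), (quantity, R1)]; decoded: FAILS_AT (kind, R5)


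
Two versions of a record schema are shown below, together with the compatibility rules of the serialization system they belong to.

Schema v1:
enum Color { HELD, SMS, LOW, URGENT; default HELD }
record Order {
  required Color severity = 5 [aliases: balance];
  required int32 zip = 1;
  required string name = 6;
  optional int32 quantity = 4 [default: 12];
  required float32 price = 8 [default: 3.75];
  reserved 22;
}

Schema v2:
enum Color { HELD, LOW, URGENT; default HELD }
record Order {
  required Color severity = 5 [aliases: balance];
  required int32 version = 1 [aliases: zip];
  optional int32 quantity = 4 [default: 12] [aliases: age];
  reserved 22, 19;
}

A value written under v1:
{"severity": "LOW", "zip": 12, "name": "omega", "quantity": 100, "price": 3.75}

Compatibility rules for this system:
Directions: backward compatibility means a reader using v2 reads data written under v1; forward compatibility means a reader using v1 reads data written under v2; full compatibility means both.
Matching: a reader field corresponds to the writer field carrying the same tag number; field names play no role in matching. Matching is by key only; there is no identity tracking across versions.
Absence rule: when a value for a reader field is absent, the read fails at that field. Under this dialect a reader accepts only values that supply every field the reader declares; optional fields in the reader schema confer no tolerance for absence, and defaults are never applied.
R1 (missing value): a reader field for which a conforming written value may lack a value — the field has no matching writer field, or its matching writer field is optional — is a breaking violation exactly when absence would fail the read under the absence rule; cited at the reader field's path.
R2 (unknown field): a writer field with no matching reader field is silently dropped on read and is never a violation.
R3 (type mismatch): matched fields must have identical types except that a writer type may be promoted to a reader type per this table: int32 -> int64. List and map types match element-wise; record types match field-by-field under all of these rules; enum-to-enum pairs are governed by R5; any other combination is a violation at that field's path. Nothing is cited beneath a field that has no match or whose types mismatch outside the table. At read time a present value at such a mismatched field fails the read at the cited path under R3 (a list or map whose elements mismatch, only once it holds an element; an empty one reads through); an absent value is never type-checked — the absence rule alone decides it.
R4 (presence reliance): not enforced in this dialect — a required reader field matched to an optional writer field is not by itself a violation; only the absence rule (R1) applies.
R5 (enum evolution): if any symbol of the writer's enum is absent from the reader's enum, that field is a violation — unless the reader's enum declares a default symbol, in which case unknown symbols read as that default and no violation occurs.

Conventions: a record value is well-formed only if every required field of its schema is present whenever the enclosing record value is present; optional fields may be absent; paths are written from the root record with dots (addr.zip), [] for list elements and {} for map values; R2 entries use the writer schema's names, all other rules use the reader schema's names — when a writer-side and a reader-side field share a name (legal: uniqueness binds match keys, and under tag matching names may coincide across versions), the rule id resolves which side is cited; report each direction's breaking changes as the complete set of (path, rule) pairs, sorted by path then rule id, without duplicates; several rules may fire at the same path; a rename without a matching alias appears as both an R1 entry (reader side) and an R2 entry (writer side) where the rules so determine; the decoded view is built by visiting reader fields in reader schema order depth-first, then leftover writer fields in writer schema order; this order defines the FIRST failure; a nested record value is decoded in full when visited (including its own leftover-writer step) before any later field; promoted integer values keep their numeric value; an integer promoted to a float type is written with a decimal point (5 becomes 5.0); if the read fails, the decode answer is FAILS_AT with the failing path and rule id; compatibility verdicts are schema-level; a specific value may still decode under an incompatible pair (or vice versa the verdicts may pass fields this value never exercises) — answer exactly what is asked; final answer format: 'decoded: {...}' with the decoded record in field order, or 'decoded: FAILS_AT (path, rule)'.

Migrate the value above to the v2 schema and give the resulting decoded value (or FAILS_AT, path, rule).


in Order below, arrows point writer -> reader
decoding the Order value with the v2 reader:
  severity := "LOW"
  version := 12 (from writer zip)
  quantity := 100
  writer name: unmatched, discarded
  writer price: unmatched, discarded
  => decoded: {"severity": "LOW", "version": 12, "quantity": 100}
diffs on Order not affecting the asked answer:
  enum Color (field severity in record Order): symbol SMS removed -> inert under this dialect — no rule fires on Order and the result does not move

decoded: {"severity": "LOW", "version": 12, "quantity": 100}


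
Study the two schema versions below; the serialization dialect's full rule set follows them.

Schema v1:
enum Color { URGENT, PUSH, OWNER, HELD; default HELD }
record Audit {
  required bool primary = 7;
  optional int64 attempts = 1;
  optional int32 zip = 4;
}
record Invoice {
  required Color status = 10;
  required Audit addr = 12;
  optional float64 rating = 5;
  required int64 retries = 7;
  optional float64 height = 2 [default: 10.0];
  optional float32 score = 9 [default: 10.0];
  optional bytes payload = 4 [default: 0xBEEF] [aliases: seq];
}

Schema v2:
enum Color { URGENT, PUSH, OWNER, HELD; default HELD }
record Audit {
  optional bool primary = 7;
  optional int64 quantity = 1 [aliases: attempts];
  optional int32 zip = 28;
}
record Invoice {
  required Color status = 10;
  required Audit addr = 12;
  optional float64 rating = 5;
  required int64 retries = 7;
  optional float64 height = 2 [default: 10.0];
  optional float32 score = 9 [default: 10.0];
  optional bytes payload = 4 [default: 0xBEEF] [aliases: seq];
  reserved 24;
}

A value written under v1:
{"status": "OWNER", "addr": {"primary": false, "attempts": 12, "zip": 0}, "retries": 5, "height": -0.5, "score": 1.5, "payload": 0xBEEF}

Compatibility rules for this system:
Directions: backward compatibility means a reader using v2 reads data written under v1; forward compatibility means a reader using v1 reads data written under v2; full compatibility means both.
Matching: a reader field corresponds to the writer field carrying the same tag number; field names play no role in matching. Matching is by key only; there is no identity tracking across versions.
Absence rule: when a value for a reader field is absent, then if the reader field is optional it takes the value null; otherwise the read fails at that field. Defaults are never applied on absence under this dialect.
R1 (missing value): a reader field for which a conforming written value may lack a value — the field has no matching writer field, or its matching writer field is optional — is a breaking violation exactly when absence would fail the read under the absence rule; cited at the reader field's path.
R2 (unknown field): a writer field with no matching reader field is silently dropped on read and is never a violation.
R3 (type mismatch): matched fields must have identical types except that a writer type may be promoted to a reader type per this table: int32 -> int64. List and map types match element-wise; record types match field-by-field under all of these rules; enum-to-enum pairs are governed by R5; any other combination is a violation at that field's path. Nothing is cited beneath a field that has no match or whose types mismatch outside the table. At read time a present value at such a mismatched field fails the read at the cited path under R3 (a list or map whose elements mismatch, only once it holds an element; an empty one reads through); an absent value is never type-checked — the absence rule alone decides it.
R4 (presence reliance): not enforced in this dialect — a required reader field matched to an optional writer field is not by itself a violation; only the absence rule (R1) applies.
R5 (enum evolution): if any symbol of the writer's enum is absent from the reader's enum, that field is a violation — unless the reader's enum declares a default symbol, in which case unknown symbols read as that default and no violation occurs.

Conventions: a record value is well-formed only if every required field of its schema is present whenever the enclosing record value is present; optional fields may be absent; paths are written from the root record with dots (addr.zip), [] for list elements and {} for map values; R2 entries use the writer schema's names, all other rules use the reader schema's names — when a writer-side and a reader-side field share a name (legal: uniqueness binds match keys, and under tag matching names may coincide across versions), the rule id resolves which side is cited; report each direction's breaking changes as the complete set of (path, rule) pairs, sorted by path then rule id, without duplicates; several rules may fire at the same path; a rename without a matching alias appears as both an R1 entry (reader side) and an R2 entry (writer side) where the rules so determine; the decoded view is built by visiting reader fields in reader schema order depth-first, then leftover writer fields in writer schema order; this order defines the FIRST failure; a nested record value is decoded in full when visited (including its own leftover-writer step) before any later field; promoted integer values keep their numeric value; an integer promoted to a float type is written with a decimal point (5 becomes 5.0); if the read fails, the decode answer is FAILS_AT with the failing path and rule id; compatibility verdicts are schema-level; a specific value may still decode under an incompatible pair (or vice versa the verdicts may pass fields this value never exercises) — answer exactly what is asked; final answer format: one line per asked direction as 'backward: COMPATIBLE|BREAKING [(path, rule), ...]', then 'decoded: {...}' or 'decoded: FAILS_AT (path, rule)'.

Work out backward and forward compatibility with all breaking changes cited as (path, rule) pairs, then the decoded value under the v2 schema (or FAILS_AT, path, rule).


backward: COMPATIBLE []; forward: BREAKING [(addr.primary, R1)]; decoded: {"status": "OWNER", "addr": {"primary": false, "quantity": 12, "zip": null}, "rating": null, "retries": 5, "height": -0.5, "score": 1.5, "payload": 0xBEEF}

in Invoice below, arrows point writer -> reader
backward for Invoice (reader v2, writer v1):
  writer required, Color -> Color: reader status maps from writer status
  writer required, Audit -> Audit: reader addr maps from writer addr
  writer optional, float64 -> float64: reader rating maps from writer rating
  writer required, int64 -> int64: reader retries maps from writer retries
  writer optional, float64 -> float64: reader height maps from writer height
  writer optional, float32 -> float32: reader score maps from writer score
  writer optional, bytes -> bytes: reader payload maps from writer payload
  writer required, bool -> bool: reader addr.primary maps from writer addr.primary
  writer optional, int64 -> int64: reader addr.quantity maps from writer addr.attempts
  addr.zip: no writer match
  leftover writer field: addr.zip
  => no violations; backward on Invoice: COMPATIBLE
forward for Invoice (reader v1, writer v2):
  writer required, Color -> Color: reader status maps from writer status
  writer required, Audit -> Audit: reader addr maps from writer addr
  writer optional, float64 -> float64: reader rating maps from writer rating
  writer required, int64 -> int64: reader retries maps from writer retries
  writer optional, float64 -> float64: reader height maps from writer height
  writer optional, float32 -> float32: reader score maps from writer score
  writer optional, bytes -> bytes: reader payload maps from writer payload
  writer optional, bool -> bool: reader addr.primary maps from writer addr.primary
  writer optional, int64 -> int64: reader addr.attempts maps from writer addr.quantity
  addr.zip: no writer match
  leftover writer field: addr.zip
  violation R1 at addr.primary
  forward on Invoice therefore BREAKING (1)
decoding the Invoice value with the v2 reader:
  status := "OWNER"
  addr.primary := false
  addr.quantity := 12 (from writer attempts)
  addr.zip := null (missing; optional => null)
  writer addr.zip: no reader field; dropped
  rating := null (missing; optional => null)
  retries := 5
  height := -0.5
  score := 1.5
  payload := 0xBEEF
  => decoded: {"status": "OWNER", "addr": {"primary": false, "quantity": 12, "zip": null}, "rating": null, "retries": 5, "height": -0.5, "score": 1.5, "payload": 0xBEEF}


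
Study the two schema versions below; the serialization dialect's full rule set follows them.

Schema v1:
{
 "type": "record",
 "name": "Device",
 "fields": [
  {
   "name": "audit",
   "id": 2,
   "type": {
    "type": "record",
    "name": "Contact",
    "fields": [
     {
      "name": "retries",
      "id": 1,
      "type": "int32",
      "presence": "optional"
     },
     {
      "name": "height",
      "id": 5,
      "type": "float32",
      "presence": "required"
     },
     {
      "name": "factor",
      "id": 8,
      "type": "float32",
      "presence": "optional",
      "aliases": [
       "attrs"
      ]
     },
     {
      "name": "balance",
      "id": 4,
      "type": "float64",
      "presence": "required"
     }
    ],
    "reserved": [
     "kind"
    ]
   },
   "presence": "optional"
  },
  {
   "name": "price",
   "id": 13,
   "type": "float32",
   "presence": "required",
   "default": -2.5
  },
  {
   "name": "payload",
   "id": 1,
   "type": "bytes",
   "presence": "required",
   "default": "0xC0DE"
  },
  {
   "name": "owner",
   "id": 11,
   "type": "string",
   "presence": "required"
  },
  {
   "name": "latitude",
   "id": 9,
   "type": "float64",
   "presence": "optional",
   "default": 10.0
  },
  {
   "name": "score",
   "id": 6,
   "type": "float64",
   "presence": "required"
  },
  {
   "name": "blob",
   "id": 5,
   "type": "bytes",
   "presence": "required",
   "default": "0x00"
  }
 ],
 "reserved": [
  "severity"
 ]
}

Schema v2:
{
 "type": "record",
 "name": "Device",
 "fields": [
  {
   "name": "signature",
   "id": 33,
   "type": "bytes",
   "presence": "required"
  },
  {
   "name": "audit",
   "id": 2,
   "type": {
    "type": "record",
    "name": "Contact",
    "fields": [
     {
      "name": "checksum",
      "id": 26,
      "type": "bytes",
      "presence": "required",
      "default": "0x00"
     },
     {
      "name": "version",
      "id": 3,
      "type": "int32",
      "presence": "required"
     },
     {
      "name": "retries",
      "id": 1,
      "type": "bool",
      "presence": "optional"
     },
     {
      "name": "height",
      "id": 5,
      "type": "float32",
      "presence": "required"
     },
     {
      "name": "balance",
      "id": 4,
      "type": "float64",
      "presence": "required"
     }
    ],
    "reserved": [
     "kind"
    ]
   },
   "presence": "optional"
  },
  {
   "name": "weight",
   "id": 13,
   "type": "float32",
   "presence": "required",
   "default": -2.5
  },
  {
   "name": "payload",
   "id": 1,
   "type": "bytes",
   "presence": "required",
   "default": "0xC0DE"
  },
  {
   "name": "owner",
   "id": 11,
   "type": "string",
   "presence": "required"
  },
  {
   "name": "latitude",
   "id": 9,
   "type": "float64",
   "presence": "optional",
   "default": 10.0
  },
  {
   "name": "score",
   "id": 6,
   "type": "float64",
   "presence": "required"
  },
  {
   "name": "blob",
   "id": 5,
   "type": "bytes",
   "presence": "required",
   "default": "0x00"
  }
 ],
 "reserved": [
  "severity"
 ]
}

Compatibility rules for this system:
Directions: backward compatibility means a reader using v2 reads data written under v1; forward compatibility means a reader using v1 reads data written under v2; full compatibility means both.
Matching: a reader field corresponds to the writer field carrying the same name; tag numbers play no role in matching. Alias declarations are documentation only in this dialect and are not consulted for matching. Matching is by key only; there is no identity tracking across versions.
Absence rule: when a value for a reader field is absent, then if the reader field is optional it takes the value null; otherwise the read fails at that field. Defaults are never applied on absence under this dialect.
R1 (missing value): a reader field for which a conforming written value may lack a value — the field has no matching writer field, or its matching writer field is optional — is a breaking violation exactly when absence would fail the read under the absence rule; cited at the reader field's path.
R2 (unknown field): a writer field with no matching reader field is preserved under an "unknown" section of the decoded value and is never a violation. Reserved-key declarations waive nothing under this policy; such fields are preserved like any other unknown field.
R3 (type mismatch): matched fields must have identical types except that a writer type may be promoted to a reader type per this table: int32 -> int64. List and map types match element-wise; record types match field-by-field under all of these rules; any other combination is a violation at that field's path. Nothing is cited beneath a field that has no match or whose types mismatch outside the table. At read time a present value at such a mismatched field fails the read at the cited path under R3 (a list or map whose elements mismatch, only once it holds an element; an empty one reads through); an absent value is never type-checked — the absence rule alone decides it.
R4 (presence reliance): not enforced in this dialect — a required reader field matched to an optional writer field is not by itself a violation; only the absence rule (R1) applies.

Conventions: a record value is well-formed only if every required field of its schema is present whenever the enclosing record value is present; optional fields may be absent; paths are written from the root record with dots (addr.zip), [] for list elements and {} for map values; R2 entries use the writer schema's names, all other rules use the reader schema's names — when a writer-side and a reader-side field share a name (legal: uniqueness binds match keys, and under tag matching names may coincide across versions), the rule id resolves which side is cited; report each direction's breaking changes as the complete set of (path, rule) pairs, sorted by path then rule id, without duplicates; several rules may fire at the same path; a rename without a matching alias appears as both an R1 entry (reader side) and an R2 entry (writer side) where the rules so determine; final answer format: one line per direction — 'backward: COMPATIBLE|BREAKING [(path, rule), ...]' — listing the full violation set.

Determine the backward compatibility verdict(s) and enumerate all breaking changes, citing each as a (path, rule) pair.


backward: BREAKING [(audit.checksum, R1), (audit.retries, R3), (audit.version, R1), (signature, R1), (weight, R1)]

arrows below run writer -> reader for Device
checking backward for Device: reader v2 against writer v1:
  no writer field matches reader signature
  audit: Contact -> Contact, writer optional; from audit
  no writer field matches reader weight
  payload: bytes -> bytes, writer required; from payload
  owner: string -> string, writer required; from owner
  latitude: float64 -> float64, writer optional; from latitude
  score: float64 -> float64, writer required; from score
  blob: bytes -> bytes, writer required; from blob
  price (writer side), unknown to reader
  no writer field matches reader audit.checksum
  no writer field matches reader audit.version
  audit.retries: int32 -> bool, writer optional; from audit.retries
  audit.height: float32 -> float32, writer required; from audit.height
  audit.balance: float64 -> float64, writer required; from audit.balance
  audit.factor (writer side), unknown to reader
  rule R1 violated at audit.checksum
  rule R3 violated at audit.retries
  rule R1 violated at audit.version
  rule R1 violated at signature
  rule R1 violated at weight
  => backward verdict for Device: BREAKING, 5 violation(s)
remaining Device differences; none change what is asked:
  removed field factor from record Contact -> inert for the asked Device verdict: nothing fires
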